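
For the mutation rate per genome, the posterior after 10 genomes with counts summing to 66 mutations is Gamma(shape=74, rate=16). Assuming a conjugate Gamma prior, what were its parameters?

Gamma(shape=8, rate=6)

Gamma–Poisson conjugacy: posterior shape = α + Σxᵢ, posterior rate = β + n.
So α = 74 − 66 = 8 and β = 16 − 10 = 6.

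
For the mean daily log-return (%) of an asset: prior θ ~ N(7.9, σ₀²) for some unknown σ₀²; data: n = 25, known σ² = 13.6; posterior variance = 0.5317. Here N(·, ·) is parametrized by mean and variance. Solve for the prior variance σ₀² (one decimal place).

σ₀² = 23.5

For the Normal–Normal model with known σ², precisions add: τ_n = τ₀ + n/σ².
So 1/σ₀² = 1/0.5317 − 25/13.6 = 1.880760 − 1.838235 = 0.042525.
Hence σ₀² = 1/0.042525 ≈ 23.5.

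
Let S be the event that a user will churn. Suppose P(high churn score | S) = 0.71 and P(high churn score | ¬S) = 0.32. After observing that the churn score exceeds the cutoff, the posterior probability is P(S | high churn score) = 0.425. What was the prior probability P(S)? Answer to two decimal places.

Bayes' rule in odds form gives O(S|E) = O(S)·[P(E|S)/P(E|¬S)], hence O(S) = O(S|E)/LR.
Posterior odds = 0.425/(1−0.425) = 0.7391. LR = 0.71/0.32 = 2.2188.
Prior odds = 0.7391/2.2188 = 0.3331, so P(S) = 0.3331/(1+0.3331) ≈ 0.25.

P(S) = 0.25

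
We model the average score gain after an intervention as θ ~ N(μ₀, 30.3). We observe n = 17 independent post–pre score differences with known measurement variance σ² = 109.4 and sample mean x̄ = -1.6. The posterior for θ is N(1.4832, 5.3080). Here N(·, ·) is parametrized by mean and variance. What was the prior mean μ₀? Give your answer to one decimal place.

μ₀ = 16.0

With known observation variance, the Normal–Normal posterior has precision τ_n = τ₀ + n/σ² and mean μ_n = (τ₀μ₀ + (n/σ²)x̄)/τ_n.
Here τ₀ = 1/30.3 = 0.033003 and τ_data = 17/109.4 = 0.155393, so τ_n = 0.188396.
Rearranging for μ₀: μ₀ = (μ_n·τ_n − τ_data·x̄)/τ₀ = (1.4832·0.188396 − 0.155393·-1.6) / 0.033003 = 0.528058/0.033003 ≈ 16.0.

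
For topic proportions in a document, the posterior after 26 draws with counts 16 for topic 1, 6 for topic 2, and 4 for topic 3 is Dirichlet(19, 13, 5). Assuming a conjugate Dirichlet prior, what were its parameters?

Dirichlet(3, 7, 1)

For a Dirichlet(α) prior with multinomial counts c, the posterior is Dirichlet(α + c) componentwise.
Subtract each count from the matching posterior parameter: 19−16=3, 13−6=7, 5−4=1.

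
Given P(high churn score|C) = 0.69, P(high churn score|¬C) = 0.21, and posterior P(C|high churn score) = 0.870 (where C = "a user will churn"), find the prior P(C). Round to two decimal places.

P(C) = 0.67

Bayes' rule in odds form gives O(C|E) = O(C)·[P(E|C)/P(E|¬C)], hence O(C) = O(C|E)/LR.
Posterior odds = 0.870/(1−0.870) = 6.6923. LR = 0.69/0.21 = 3.2857.
Prior odds = 6.6923/3.2857 = 2.0368, so P(C) = 2.0368/(1+2.0368) ≈ 0.67.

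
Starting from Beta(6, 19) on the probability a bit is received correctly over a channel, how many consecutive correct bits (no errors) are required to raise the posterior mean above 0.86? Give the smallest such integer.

After k correct bits and 0 errors the posterior is Beta(6+k, 19), with mean (6+k)/(6+19+k).
Set (6+k)/(25+k) > 0.86 and solve: k > (0.86·25 − 6)/(1 − 0.86) = 110.714.
The smallest integer exceeding 110.714 is 111.

k = 111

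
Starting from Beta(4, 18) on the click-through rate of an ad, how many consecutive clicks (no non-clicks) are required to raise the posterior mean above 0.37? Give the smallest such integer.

After k clicks and 0 non-clicks the posterior is Beta(4+k, 18), with mean (4+k)/(4+18+k).
Set (4+k)/(22+k) > 0.37 and solve: k > (0.37·22 − 4)/(1 − 0.37) = 6.571.
The smallest integer exceeding 6.571 is 7.

k = 7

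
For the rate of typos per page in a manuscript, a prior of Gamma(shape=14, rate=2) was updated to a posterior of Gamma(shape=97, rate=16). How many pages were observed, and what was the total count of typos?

n = 14 pages with total 83 typos

A Gamma(α, β) prior (rate parametrization) on a Poisson rate with n observations summing to S gives posterior Gamma(α+S, β+n).
Matching: Σxᵢ = 97 − 14 = 83 and n = 16 − 2 = 14.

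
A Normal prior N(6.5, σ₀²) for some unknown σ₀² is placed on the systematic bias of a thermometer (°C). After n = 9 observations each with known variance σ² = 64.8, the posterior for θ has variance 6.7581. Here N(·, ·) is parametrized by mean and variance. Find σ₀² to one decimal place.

Posterior precision equals prior precision plus data precision: 1/σ_n² = 1/σ₀² + n/σ².
So 1/σ₀² = 1/6.7581 − 9/64.8 = 0.147971 − 0.138889 = 0.009082.
Hence σ₀² = 1/0.009082 ≈ 110.1.

σ₀² = 110.1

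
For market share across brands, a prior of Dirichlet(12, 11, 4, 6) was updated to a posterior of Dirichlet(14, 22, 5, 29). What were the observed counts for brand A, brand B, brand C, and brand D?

For a Dirichlet(α) prior with multinomial counts c, the posterior is Dirichlet(α + c) componentwise.
Counts are posterior − prior componentwise: 14−12=2, 22−11=11, 5−4=1, 29−6=23.

counts (2, 11, 1, 23)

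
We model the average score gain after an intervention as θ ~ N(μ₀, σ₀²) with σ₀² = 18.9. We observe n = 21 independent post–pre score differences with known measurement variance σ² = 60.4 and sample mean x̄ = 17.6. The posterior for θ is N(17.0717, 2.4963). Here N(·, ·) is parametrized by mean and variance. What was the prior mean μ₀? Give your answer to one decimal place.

The posterior mean is a precision-weighted average: μ_n = (τ₀μ₀ + τ_data·x̄)/(τ₀+τ_data), with τ₀=1/σ₀² and τ_data=n/σ².
Here τ₀ = 1/18.9 = 0.052910 and τ_data = 21/60.4 = 0.347682, so τ_n = 0.400592.
Rearranging for μ₀: μ₀ = (μ_n·τ_n − τ_data·x̄)/τ₀ = (17.0717·0.400592 − 0.347682·17.6) / 0.052910 = 0.719583/0.052910 ≈ 13.6.

μ₀ = 13.6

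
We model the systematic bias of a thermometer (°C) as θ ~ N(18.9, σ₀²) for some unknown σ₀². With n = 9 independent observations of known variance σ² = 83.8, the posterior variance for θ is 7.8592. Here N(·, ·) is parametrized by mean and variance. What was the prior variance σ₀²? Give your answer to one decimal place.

Posterior precision equals prior precision plus data precision: 1/σ_n² = 1/σ₀² + n/σ².
So 1/σ₀² = 1/7.8592 − 9/83.8 = 0.127239 − 0.107399 = 0.019840.
Hence σ₀² = 1/0.019840 ≈ 50.4.

σ₀² = 50.4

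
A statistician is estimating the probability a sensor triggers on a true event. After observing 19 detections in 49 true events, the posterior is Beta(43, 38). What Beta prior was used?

Beta(24, 8)

A Beta(α, β) prior with s successes and f failures in binomial data gives a Beta(α+s, β+f) posterior.
So α = 43 − 19 = 24 and β = 38 − 30 = 8.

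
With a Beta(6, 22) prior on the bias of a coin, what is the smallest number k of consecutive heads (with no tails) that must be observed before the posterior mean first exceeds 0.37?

k = 7

After k heads and 0 tails the posterior is Beta(6+k, 22), with mean (6+k)/(6+22+k).
Set (6+k)/(28+k) > 0.37 and solve: k > (0.37·28 − 6)/(1 − 0.37) = 6.921.
The smallest integer exceeding 6.921 is 7, and checking k=7: (13)/(35) = 0.3714 > 0.37.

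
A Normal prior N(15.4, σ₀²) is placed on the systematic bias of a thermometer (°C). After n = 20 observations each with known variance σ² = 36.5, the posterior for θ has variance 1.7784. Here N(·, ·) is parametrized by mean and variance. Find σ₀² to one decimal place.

σ₀² = 69.6

For the Normal–Normal model with known σ², precisions add: τ_n = τ₀ + n/σ².
So 1/σ₀² = 1/1.7784 − 20/36.5 = 0.562303 − 0.547945 = 0.014358.
Hence σ₀² = 1/0.014358 ≈ 69.6.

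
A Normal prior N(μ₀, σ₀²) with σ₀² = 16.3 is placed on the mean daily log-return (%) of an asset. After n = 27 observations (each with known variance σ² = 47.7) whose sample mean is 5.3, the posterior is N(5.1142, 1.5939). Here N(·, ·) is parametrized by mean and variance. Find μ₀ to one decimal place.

With known observation variance, the Normal–Normal posterior has precision τ_n = τ₀ + n/σ² and mean μ_n = (τ₀μ₀ + (n/σ²)x̄)/τ_n.
Here τ₀ = 1/16.3 = 0.061350 and τ_data = 27/47.7 = 0.566038, so τ_n = 0.627388.
Rearranging for μ₀: μ₀ = (μ_n·τ_n − τ_data·x̄)/τ₀ = (5.1142·0.627388 − 0.566038·5.3) / 0.061350 = 0.208586/0.061350 ≈ 3.4.

μ₀ = 3.4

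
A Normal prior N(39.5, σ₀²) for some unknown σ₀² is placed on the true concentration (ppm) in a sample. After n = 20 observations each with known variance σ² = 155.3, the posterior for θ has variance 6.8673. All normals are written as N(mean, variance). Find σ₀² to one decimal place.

Posterior precision equals prior precision plus data precision: 1/σ_n² = 1/σ₀² + n/σ².
So 1/σ₀² = 1/6.8673 − 20/155.3 = 0.145618 − 0.128783 = 0.016835.
Hence σ₀² = 1/0.016835 ≈ 59.4.

σ₀² = 59.4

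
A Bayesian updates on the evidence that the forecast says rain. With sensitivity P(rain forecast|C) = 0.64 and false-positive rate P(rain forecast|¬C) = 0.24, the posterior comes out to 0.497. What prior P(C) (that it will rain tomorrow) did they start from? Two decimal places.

P(C) = 0.27

In odds form, posterior odds = prior odds × likelihood ratio, so prior odds = posterior odds ÷ LR.
Posterior odds = 0.497/(1−0.497) = 0.9881. LR = 0.64/0.24 = 2.6667.
Prior odds = 0.9881/2.6667 = 0.3705, so P(C) = 0.3705/(1+0.3705) ≈ 0.27.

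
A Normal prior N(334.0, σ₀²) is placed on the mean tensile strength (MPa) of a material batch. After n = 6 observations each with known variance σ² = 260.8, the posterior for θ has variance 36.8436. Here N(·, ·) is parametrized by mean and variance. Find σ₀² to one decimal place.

Posterior precision equals prior precision plus data precision: 1/σ_n² = 1/σ₀² + n/σ².
So 1/σ₀² = 1/36.8436 − 6/260.8 = 0.027142 − 0.023006 = 0.004136.
Hence σ₀² = 1/0.004136 ≈ 241.8.

σ₀² = 241.8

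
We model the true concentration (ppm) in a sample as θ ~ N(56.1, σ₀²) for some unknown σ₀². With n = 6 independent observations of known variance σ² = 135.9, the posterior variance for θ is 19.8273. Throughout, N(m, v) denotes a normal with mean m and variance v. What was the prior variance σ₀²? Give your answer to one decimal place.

σ₀² = 159.1

Posterior precision equals prior precision plus data precision: 1/σ_n² = 1/σ₀² + n/σ².
So 1/σ₀² = 1/19.8273 − 6/135.9 = 0.050436 − 0.044150 = 0.006286.
Hence σ₀² = 1/0.006286 ≈ 159.1.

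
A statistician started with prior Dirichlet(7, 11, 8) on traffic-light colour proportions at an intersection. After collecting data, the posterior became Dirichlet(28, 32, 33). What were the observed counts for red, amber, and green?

For a Dirichlet(α) prior with multinomial counts c, the posterior is Dirichlet(α + c) componentwise.
Counts are posterior − prior componentwise: 28−7=21, 32−11=21, 33−8=25.

counts (21, 21, 25)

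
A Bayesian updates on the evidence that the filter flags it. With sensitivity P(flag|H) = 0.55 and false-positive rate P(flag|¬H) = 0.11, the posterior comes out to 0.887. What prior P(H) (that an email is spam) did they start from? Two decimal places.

In odds form, posterior odds = prior odds × likelihood ratio, so prior odds = posterior odds ÷ LR.
Posterior odds = 0.887/(1−0.887) = 7.8496. LR = 0.55/0.11 = 5.0000.
Prior odds = 7.8496/5.0000 = 1.5699, so P(H) = 1.5699/(1+1.5699) ≈ 0.61.

P(H) = 0.61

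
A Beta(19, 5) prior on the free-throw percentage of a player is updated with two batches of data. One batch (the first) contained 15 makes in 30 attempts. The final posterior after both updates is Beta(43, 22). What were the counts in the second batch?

Sequential conjugate updates are equivalent to a single update on the pooled data, so total successes = posterior α − prior α and total failures = posterior β − prior β.
Total across both batches: 43−19=24 makes, 22−5=17 misses.
Subtract the first batch: 24−15=9 makes and 17−15=2 misses.

9 makes and 2 misses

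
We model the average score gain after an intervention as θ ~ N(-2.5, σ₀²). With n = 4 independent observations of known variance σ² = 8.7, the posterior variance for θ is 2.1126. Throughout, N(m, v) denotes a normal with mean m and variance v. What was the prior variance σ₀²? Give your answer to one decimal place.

σ₀² = 73.6

Posterior precision equals prior precision plus data precision: 1/σ_n² = 1/σ₀² + n/σ².
So 1/σ₀² = 1/2.1126 − 4/8.7 = 0.473350 − 0.459770 = 0.013580.
Hence σ₀² = 1/0.013580 ≈ 73.6.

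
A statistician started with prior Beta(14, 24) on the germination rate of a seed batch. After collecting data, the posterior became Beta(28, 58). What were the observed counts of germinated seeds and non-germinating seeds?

Beta is conjugate to the binomial likelihood: posterior = Beta(a+s, b+f).
Match parameters: s=28−14=14, f=58−24=34.

14 germinated seeds and 34 non-germinating seeds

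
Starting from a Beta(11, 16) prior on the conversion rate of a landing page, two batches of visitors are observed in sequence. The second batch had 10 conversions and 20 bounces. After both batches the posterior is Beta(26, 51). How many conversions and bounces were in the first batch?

5 conversions and 15 bounces

Sequential conjugate updates are equivalent to a single update on the pooled data, so total successes = posterior α − prior α and total failures = posterior β − prior β.
Total across both batches: 26−11=15 conversions, 51−16=35 bounces.
Subtract the second batch: 15−10=5 conversions and 35−20=15 bounces.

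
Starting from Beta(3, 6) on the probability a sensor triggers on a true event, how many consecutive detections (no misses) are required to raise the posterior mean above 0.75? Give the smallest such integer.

k = 16

After k detections and 0 misses the posterior is Beta(3+k, 6), with mean (3+k)/(3+6+k).
Set (3+k)/(9+k) > 0.75 and solve: k > (0.75·9 − 3)/(1 − 0.75) = 15.000.
The smallest integer exceeding 15.000 is 16.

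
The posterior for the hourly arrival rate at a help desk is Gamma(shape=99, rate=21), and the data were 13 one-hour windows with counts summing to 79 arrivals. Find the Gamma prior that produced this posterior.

Gamma–Poisson conjugacy: posterior shape = α + Σxᵢ, posterior rate = β + n.
So α = 99 − 79 = 20 and β = 21 − 13 = 8.

Gamma(shape=20, rate=8)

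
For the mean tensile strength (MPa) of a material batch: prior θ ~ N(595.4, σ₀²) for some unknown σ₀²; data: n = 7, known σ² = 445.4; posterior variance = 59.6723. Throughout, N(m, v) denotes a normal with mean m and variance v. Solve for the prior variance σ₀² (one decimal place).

σ₀² = 959.7

For the Normal–Normal model with known σ², precisions add: τ_n = τ₀ + n/σ².
So 1/σ₀² = 1/59.6723 − 7/445.4 = 0.016758 − 0.015716 = 0.001042.
Hence σ₀² = 1/0.001042 ≈ 959.7.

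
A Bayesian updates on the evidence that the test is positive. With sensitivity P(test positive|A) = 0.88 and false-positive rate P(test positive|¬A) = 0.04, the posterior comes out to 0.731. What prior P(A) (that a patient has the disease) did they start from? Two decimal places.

In odds form, posterior odds = prior odds × likelihood ratio, so prior odds = posterior odds ÷ LR.
Posterior odds = 0.731/(1−0.731) = 2.7175. LR = 0.88/0.04 = 22.0000.
Prior odds = 2.7175/22.0000 = 0.1235, so P(A) = 0.1235/(1+0.1235) ≈ 0.11.

P(A) = 0.11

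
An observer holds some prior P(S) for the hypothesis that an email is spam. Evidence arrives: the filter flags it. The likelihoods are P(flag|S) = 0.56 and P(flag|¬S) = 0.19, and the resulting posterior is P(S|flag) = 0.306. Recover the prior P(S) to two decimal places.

In odds form, posterior odds = prior odds × likelihood ratio, so prior odds = posterior odds ÷ LR.
Posterior odds = 0.306/(1−0.306) = 0.4409. LR = 0.56/0.19 = 2.9474.
Prior odds = 0.4409/2.9474 = 0.1496, so P(S) = 0.1496/(1+0.1496) ≈ 0.13.

P(S) = 0.13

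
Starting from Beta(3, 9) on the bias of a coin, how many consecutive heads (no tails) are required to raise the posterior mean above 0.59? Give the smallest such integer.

After k heads and 0 tails the posterior is Beta(3+k, 9), with mean (3+k)/(3+9+k).
Set (3+k)/(12+k) > 0.59 and solve: k > (0.59·12 − 3)/(1 − 0.59) = 9.951.
The smallest integer exceeding 9.951 is 10.

k = 10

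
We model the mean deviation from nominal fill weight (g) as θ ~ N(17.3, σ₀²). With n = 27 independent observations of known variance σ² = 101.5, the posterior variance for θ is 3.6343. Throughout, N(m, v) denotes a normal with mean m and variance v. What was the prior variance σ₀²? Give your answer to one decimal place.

σ₀² = 109.3

For the Normal–Normal model with known σ², precisions add: τ_n = τ₀ + n/σ².
So 1/σ₀² = 1/3.6343 − 27/101.5 = 0.275156 − 0.266010 = 0.009146.
Hence σ₀² = 1/0.009146 ≈ 109.3.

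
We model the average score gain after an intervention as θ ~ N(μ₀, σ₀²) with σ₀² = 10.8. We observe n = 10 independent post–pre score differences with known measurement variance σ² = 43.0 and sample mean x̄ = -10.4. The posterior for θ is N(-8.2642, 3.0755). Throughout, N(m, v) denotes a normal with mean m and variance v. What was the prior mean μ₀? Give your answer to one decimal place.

μ₀ = -2.9

The posterior mean is a precision-weighted average: μ_n = (τ₀μ₀ + τ_data·x̄)/(τ₀+τ_data), with τ₀=1/σ₀² and τ_data=n/σ².
Here τ₀ = 1/10.8 = 0.092593 and τ_data = 10/43.0 = 0.232558, so τ_n = 0.325151.
Rearranging for μ₀: μ₀ = (μ_n·τ_n − τ_data·x̄)/τ₀ = (-8.2642·0.325151 − 0.232558·-10.4) / 0.092593 = -0.268510/0.092593 ≈ -2.9.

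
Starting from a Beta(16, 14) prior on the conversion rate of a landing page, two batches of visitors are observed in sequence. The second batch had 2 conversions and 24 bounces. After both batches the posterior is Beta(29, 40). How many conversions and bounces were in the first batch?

Because Beta–binomial updating is additive in the counts, the combined data contributed (α_post−α_prior, β_post−β_prior) successes and failures.
Total across both batches: 29−16=13 conversions, 40−14=26 bounces.
Subtract the second batch: 13−2=11 conversions and 26−24=2 bounces.

11 conversions and 2 bounces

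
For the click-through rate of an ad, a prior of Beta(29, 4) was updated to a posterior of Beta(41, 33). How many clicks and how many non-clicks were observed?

12 clicks and 29 non-clicks

Beta is conjugate to the binomial likelihood: posterior = Beta(α+s, β+f).
So s = 41 − 29 = 12 and f = 33 − 4 = 29.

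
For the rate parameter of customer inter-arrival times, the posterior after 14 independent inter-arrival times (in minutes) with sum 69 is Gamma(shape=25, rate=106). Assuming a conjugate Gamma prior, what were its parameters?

Gamma(shape=11, rate=37)

Gamma–exponential conjugacy: posterior shape = α + n, posterior rate = β + Σtᵢ.
So α = 25 − 14 = 11 and β = 106 − 69 = 37.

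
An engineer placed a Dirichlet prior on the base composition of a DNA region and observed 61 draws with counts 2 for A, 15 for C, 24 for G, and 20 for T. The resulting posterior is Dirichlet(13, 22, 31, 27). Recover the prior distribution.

For a Dirichlet(α) prior with multinomial counts c, the posterior is Dirichlet(α + c) componentwise.
Subtract each count from the matching posterior parameter: 13−2=11, 22−15=7, 31−24=7, 27−20=7.

Dirichlet(11, 7, 7, 7)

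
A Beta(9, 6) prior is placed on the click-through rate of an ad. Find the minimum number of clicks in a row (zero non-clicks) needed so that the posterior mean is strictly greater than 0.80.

After k clicks and 0 non-clicks the posterior is Beta(9+k, 6), with mean (9+k)/(9+6+k).
Set (9+k)/(15+k) > 0.80 and solve: k > (0.80·15 − 9)/(1 − 0.80) = 15.000.
The smallest integer exceeding 15.000 is 16.

k = 16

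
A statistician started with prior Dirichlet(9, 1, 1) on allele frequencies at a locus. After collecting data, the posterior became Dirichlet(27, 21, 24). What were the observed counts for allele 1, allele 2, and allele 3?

counts (18, 20, 23)

For a Dirichlet(α) prior with multinomial counts c, the posterior is Dirichlet(α + c) componentwise.
Counts are posterior − prior componentwise: 27−9=18, 21−1=20, 24−1=23.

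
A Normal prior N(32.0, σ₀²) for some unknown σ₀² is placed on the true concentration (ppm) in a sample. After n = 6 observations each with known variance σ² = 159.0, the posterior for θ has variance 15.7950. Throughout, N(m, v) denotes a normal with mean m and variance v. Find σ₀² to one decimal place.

σ₀² = 39.1

For the Normal–Normal model with known σ², precisions add: τ_n = τ₀ + n/σ².
So 1/σ₀² = 1/15.7950 − 6/159.0 = 0.063311 − 0.037736 = 0.025575.
Hence σ₀² = 1/0.025575 ≈ 39.1.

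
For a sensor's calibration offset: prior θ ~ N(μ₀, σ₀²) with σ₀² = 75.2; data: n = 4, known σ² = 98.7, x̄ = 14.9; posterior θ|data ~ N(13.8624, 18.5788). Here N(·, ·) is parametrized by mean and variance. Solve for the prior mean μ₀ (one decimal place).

μ₀ = 10.7

With known observation variance, the Normal–Normal posterior has precision τ_n = τ₀ + n/σ² and mean μ_n = (τ₀μ₀ + (n/σ²)x̄)/τ_n.
Here τ₀ = 1/75.2 = 0.013298 and τ_data = 4/98.7 = 0.040527, so τ_n = 0.053825.
Rearranging for μ₀: μ₀ = (μ_n·τ_n − τ_data·x̄)/τ₀ = (13.8624·0.053825 − 0.040527·14.9) / 0.013298 = 0.142291/0.013298 ≈ 10.7.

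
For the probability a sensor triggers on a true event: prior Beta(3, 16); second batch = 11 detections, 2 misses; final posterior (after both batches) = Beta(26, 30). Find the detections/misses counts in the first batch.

Sequential conjugate updates are equivalent to a single update on the pooled data, so total successes = posterior α − prior α and total failures = posterior β − prior β.
Total across both batches: 26−3=23 detections, 30−16=14 misses.
Subtract the second batch: 23−11=12 detections and 14−2=12 misses.

12 detections and 12 misses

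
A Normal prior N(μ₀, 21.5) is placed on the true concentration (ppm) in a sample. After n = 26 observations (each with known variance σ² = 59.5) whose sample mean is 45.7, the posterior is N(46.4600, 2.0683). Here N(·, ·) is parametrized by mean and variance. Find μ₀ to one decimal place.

The posterior mean is a precision-weighted average: μ_n = (τ₀μ₀ + τ_data·x̄)/(τ₀+τ_data), with τ₀=1/σ₀² and τ_data=n/σ².
Here τ₀ = 1/21.5 = 0.046512 and τ_data = 26/59.5 = 0.436975, so τ_n = 0.483487.
Rearranging for μ₀: μ₀ = (μ_n·τ_n − τ_data·x̄)/τ₀ = (46.4600·0.483487 − 0.436975·45.7) / 0.046512 = 2.493049/0.046512 ≈ 53.6.

μ₀ = 53.6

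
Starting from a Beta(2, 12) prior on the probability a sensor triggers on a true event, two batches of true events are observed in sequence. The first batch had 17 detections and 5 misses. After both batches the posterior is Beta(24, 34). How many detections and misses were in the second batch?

Because Beta–binomial updating is additive in the counts, the combined data contributed (α_post−α_prior, β_post−β_prior) successes and failures.
Total across both batches: 24−2=22 detections, 34−12=22 misses.
Subtract the first batch: 22−17=5 detections and 22−5=17 misses.

5 detections and 17 misses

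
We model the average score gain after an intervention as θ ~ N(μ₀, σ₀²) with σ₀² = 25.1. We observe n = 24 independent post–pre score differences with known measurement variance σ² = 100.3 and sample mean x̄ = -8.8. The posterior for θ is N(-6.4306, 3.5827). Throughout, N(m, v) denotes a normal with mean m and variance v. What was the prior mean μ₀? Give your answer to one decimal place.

With known observation variance, the Normal–Normal posterior has precision τ_n = τ₀ + n/σ² and mean μ_n = (τ₀μ₀ + (n/σ²)x̄)/τ_n.
Here τ₀ = 1/25.1 = 0.039841 and τ_data = 24/100.3 = 0.239282, so τ_n = 0.279123.
Rearranging for μ₀: μ₀ = (μ_n·τ_n − τ_data·x̄)/τ₀ = (-6.4306·0.279123 − 0.239282·-8.8) / 0.039841 = 0.310753/0.039841 ≈ 7.8.

μ₀ = 7.8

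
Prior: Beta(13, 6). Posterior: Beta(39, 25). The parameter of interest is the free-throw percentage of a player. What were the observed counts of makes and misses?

26 makes and 19 misses

Under Beta–binomial conjugacy the posterior parameters are (a+s, b+f).
So s = 39 − 13 = 26 and f = 25 − 6 = 19.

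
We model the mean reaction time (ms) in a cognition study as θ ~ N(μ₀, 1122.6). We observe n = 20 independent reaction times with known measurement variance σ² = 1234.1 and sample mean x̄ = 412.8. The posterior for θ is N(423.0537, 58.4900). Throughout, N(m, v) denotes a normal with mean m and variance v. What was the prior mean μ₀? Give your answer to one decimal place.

With known observation variance, the Normal–Normal posterior has precision τ_n = τ₀ + n/σ² and mean μ_n = (τ₀μ₀ + (n/σ²)x̄)/τ_n.
Here τ₀ = 1/1122.6 = 0.000891 and τ_data = 20/1234.1 = 0.016206, so τ_n = 0.017097.
Rearranging for μ₀: μ₀ = (μ_n·τ_n − τ_data·x̄)/τ₀ = (423.0537·0.017097 − 0.016206·412.8) / 0.000891 = 0.543112/0.000891 ≈ 609.6.

μ₀ = 609.6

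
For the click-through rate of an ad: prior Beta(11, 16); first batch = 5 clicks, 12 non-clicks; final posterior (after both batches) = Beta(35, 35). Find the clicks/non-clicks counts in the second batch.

19 clicks and 7 non-clicks

Sequential conjugate updates are equivalent to a single update on the pooled data, so total successes = posterior α − prior α and total failures = posterior β − prior β.
Total across both batches: 35−11=24 clicks, 35−16=19 non-clicks.
Subtract the first batch: 24−5=19 clicks and 19−12=7 non-clicks.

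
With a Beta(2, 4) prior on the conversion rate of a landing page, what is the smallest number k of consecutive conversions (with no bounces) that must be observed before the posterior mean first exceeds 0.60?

k = 5

After k conversions and 0 bounces the posterior is Beta(2+k, 4), with mean (2+k)/(2+4+k).
Set (2+k)/(6+k) > 0.60 and solve: k > (0.60·6 − 2)/(1 − 0.60) = 4.000.
The smallest integer exceeding 4.000 is 5.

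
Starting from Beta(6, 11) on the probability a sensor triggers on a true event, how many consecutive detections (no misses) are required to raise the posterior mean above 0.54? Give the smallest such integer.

k = 7

After k detections and 0 misses the posterior is Beta(6+k, 11), with mean (6+k)/(6+11+k).
Set (6+k)/(17+k) > 0.54 and solve: k > (0.54·17 − 6)/(1 − 0.54) = 6.913.
The smallest integer exceeding 6.913 is 7, and checking k=7: (13)/(24) = 0.5417 > 0.54.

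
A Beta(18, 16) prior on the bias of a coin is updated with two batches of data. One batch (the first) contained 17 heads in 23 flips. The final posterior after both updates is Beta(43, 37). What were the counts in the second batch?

Sequential conjugate updates are equivalent to a single update on the pooled data, so total successes = posterior α − prior α and total failures = posterior β − prior β.
Total across both batches: 43−18=25 heads, 37−16=21 tails.
Subtract the first batch: 25−17=8 heads and 21−6=15 tails.

8 heads and 15 tails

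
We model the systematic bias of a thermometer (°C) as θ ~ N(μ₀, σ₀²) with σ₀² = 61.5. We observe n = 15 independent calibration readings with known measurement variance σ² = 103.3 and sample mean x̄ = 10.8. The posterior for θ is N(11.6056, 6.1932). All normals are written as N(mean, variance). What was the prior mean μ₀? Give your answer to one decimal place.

With known observation variance, the Normal–Normal posterior has precision τ_n = τ₀ + n/σ² and mean μ_n = (τ₀μ₀ + (n/σ²)x̄)/τ_n.
Here τ₀ = 1/61.5 = 0.016260 and τ_data = 15/103.3 = 0.145208, so τ_n = 0.161468.
Rearranging for μ₀: μ₀ = (μ_n·τ_n − τ_data·x̄)/τ₀ = (11.6056·0.161468 − 0.145208·10.8) / 0.016260 = 0.305687/0.016260 ≈ 18.8.

μ₀ = 18.8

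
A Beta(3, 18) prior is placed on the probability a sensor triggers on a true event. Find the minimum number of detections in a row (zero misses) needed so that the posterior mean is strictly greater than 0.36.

k = 8

After k detections and 0 misses the posterior is Beta(3+k, 18), with mean (3+k)/(3+18+k).
Set (3+k)/(21+k) > 0.36 and solve: k > (0.36·21 − 3)/(1 − 0.36) = 7.125.
The smallest integer exceeding 7.125 is 8, and checking k=8: (11)/(29) = 0.3793 > 0.36.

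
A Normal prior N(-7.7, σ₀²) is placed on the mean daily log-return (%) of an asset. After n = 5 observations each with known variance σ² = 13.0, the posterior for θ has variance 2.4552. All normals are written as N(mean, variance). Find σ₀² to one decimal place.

Posterior precision equals prior precision plus data precision: 1/σ_n² = 1/σ₀² + n/σ².
So 1/σ₀² = 1/2.4552 − 5/13.0 = 0.407299 − 0.384615 = 0.022684.
Hence σ₀² = 1/0.022684 ≈ 44.1.

σ₀² = 44.1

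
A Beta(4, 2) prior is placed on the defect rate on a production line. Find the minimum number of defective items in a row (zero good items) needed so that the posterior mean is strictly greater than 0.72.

k = 2

After k defective items and 0 good items the posterior is Beta(4+k, 2), with mean (4+k)/(4+2+k).
Set (4+k)/(6+k) > 0.72 and solve: k > (0.72·6 − 4)/(1 − 0.72) = 1.143.
The smallest integer exceeding 1.143 is 2, and checking k=2: (6)/(8) = 0.7500 > 0.72.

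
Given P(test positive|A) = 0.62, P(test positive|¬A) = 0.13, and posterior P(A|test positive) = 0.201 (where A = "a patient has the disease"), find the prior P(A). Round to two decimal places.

In odds form, posterior odds = prior odds × likelihood ratio, so prior odds = posterior odds ÷ LR.
Posterior odds = 0.201/(1−0.201) = 0.2516. LR = 0.62/0.13 = 4.7692.
Prior odds = 0.2516/4.7692 = 0.0528, so P(A) = 0.0528/(1+0.0528) ≈ 0.05.

P(A) = 0.05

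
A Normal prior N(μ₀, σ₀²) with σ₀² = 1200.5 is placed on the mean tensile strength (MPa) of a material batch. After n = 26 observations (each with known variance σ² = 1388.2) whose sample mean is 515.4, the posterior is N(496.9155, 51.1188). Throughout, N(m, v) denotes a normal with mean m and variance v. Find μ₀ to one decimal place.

μ₀ = 81.3

The posterior mean is a precision-weighted average: μ_n = (τ₀μ₀ + τ_data·x̄)/(τ₀+τ_data), with τ₀=1/σ₀² and τ_data=n/σ².
Here τ₀ = 1/1200.5 = 0.000833 and τ_data = 26/1388.2 = 0.018729, so τ_n = 0.019562.
Rearranging for μ₀: μ₀ = (μ_n·τ_n − τ_data·x̄)/τ₀ = (496.9155·0.019562 − 0.018729·515.4) / 0.000833 = 0.067734/0.000833 ≈ 81.3.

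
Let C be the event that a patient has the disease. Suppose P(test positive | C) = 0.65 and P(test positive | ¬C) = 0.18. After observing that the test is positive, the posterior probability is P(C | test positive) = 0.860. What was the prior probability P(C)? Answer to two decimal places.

P(C) = 0.63

In odds form, posterior odds = prior odds × likelihood ratio, so prior odds = posterior odds ÷ LR.
Posterior odds = 0.860/(1−0.860) = 6.1429. LR = 0.65/0.18 = 3.6111.
Prior odds = 6.1429/3.6111 = 1.7011, so P(C) = 1.7011/(1+1.7011) ≈ 0.63.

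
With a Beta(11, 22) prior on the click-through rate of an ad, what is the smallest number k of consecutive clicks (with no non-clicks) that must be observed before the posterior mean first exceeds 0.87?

After k clicks and 0 non-clicks the posterior is Beta(11+k, 22), with mean (11+k)/(11+22+k).
Set (11+k)/(33+k) > 0.87 and solve: k > (0.87·33 − 11)/(1 − 0.87) = 136.231.
The smallest integer exceeding 136.231 is 137, and checking k=137: (148)/(170) = 0.8706 > 0.87.

k = 137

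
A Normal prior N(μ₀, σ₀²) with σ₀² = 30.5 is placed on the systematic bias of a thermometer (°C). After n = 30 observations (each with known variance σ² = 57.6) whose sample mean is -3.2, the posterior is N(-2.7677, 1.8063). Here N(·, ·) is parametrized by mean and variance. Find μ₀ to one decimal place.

With known observation variance, the Normal–Normal posterior has precision τ_n = τ₀ + n/σ² and mean μ_n = (τ₀μ₀ + (n/σ²)x̄)/τ_n.
Here τ₀ = 1/30.5 = 0.032787 and τ_data = 30/57.6 = 0.520833, so τ_n = 0.553620.
Rearranging for μ₀: μ₀ = (μ_n·τ_n − τ_data·x̄)/τ₀ = (-2.7677·0.553620 − 0.520833·-3.2) / 0.032787 = 0.134412/0.032787 ≈ 4.1.

μ₀ = 4.1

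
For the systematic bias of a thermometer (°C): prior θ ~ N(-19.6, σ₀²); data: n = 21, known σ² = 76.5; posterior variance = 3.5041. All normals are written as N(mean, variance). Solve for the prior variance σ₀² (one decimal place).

σ₀² = 92.0

For the Normal–Normal model with known σ², precisions add: τ_n = τ₀ + n/σ².
So 1/σ₀² = 1/3.5041 − 21/76.5 = 0.285380 − 0.274510 = 0.010870.
Hence σ₀² = 1/0.010870 ≈ 92.0.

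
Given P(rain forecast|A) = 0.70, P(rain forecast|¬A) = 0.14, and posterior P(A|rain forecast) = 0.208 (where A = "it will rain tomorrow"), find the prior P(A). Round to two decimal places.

P(A) = 0.05

Bayes' rule in odds form gives O(A|E) = O(A)·[P(E|A)/P(E|¬A)], hence O(A) = O(A|E)/LR.
Posterior odds = 0.208/(1−0.208) = 0.2626. LR = 0.70/0.14 = 5.0000.
Prior odds = 0.2626/5.0000 = 0.0525, so P(A) = 0.0525/(1+0.0525) ≈ 0.05.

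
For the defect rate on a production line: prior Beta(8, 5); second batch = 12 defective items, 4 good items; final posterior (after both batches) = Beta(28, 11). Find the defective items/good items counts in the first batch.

Sequential conjugate updates are equivalent to a single update on the pooled data, so total successes = posterior α − prior α and total failures = posterior β − prior β.
Total across both batches: 28−8=20 defective items, 11−5=6 good items.
Subtract the second batch: 20−12=8 defective items and 6−4=2 good items.

8 defective items and 2 good items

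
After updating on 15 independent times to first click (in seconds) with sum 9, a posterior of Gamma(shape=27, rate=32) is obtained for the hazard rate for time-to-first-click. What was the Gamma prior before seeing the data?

For an exponential likelihood with a Gamma(α, β) prior on the rate, n observations with total T give posterior Gamma(α+n, β+T).
So α = 27 − 15 = 12 and β = 32 − 9 = 23.

Gamma(shape=12, rate=23)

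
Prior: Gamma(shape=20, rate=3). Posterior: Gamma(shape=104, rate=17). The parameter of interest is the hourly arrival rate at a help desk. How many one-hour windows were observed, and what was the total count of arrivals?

n = 14 one-hour windows with total 84 arrivals

A Gamma(α, β) prior (rate parametrization) on a Poisson rate with n observations summing to S gives posterior Gamma(α+S, β+n).
Matching: Σxᵢ = 104 − 20 = 84 and n = 17 − 3 = 14.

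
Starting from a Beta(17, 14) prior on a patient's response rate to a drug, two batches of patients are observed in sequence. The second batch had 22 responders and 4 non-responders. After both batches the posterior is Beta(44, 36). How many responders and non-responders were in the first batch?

5 responders and 18 non-responders

Because Beta–binomial updating is additive in the counts, the combined data contributed (α_post−α_prior, β_post−β_prior) successes and failures.
Total across both batches: 44−17=27 responders, 36−14=22 non-responders.
Subtract the second batch: 27−22=5 responders and 22−4=18 non-responders.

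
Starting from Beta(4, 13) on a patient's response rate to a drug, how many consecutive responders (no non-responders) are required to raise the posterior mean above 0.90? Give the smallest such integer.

k = 114

After k responders and 0 non-responders the posterior is Beta(4+k, 13), with mean (4+k)/(4+13+k).
Set (4+k)/(17+k) > 0.90 and solve: k > (0.90·17 − 4)/(1 − 0.90) = 113.000.
The smallest integer exceeding 113.000 is 114.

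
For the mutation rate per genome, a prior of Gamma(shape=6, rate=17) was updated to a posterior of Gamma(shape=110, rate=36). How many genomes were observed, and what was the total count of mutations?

n = 19 genomes with total 104 mutations

Gamma–Poisson conjugacy: posterior shape = α + Σxᵢ, posterior rate = β + n.
Matching: Σxᵢ = 110 − 6 = 104 and n = 36 − 17 = 19.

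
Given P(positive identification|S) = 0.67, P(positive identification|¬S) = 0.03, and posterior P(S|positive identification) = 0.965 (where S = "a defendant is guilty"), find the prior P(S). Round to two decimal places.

P(S) = 0.55

Bayes' rule in odds form gives O(S|E) = O(S)·[P(E|S)/P(E|¬S)], hence O(S) = O(S|E)/LR.
Posterior odds = 0.965/(1−0.965) = 27.5714. LR = 0.67/0.03 = 22.3333.
Prior odds = 27.5714/22.3333 = 1.2345, so P(S) = 1.2345/(1+1.2345) ≈ 0.55.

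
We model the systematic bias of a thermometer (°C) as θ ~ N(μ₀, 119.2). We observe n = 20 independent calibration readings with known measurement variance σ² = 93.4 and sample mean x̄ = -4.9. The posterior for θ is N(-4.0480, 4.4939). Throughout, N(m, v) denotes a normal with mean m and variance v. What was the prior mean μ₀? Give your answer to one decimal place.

The posterior mean is a precision-weighted average: μ_n = (τ₀μ₀ + τ_data·x̄)/(τ₀+τ_data), with τ₀=1/σ₀² and τ_data=n/σ².
Here τ₀ = 1/119.2 = 0.008389 and τ_data = 20/93.4 = 0.214133, so τ_n = 0.222522.
Rearranging for μ₀: μ₀ = (μ_n·τ_n − τ_data·x̄)/τ₀ = (-4.0480·0.222522 − 0.214133·-4.9) / 0.008389 = 0.148483/0.008389 ≈ 17.7.

μ₀ = 17.7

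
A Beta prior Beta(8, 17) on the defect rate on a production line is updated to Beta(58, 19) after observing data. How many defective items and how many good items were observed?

Under Beta–binomial conjugacy the posterior parameters are (a+s, b+f).
So s = 58 − 8 = 50 and f = 19 − 17 = 2.

50 defective items and 2 good items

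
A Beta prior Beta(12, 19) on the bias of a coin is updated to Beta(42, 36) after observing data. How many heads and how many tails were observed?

30 heads and 17 tails

A Beta(a, b) prior with s successes and f failures in binomial data gives a Beta(a+s, b+f) posterior.
So s = 42 − 12 = 30 and f = 36 − 19 = 17.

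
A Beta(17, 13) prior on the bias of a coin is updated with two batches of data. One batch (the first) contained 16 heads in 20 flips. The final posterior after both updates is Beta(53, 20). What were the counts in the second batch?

20 heads and 3 tails

Sequential conjugate updates are equivalent to a single update on the pooled data, so total successes = posterior α − prior α and total failures = posterior β − prior β.
Total across both batches: 53−17=36 heads, 20−13=7 tails.
Subtract the first batch: 36−16=20 heads and 7−4=3 tails.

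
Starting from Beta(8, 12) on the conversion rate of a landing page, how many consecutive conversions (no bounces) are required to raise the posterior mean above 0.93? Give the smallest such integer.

After k conversions and 0 bounces the posterior is Beta(8+k, 12), with mean (8+k)/(8+12+k).
Set (8+k)/(20+k) > 0.93 and solve: k > (0.93·20 − 8)/(1 − 0.93) = 151.429.
The smallest integer exceeding 151.429 is 152.

k = 152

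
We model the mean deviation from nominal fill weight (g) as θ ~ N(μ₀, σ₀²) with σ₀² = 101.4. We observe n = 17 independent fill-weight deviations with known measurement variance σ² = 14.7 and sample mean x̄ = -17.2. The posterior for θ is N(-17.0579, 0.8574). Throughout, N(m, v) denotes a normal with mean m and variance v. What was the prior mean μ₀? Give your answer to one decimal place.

The posterior mean is a precision-weighted average: μ_n = (τ₀μ₀ + τ_data·x̄)/(τ₀+τ_data), with τ₀=1/σ₀² and τ_data=n/σ².
Here τ₀ = 1/101.4 = 0.009862 and τ_data = 17/14.7 = 1.156463, so τ_n = 1.166325.
Rearranging for μ₀: μ₀ = (μ_n·τ_n − τ_data·x̄)/τ₀ = (-17.0579·1.166325 − 1.156463·-17.2) / 0.009862 = -0.003892/0.009862 ≈ -0.4.

μ₀ = -0.4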